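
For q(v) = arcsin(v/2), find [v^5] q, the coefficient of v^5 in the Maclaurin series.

3/1280

Compute the successive derivatives at the expansion point and divide by k!.
[v^0] = 0;  [v^1] = 1/2;  [v^2] = 0;  [v^3] = 1/48;  [v^4] = 0;  [v^5] = 3/1280.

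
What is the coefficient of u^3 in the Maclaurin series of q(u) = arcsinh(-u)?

1/6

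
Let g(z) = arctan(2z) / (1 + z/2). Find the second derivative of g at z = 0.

-2

Expand each factor separately, then convolve coefficients.
The coefficient of z^2 in the expansion is -1, so g′′(0) = 2! * (-1) = -2.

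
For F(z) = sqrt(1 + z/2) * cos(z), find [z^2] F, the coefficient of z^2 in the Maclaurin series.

Expand each factor separately, then convolve coefficients.
[z^0] = 1;  [z^1] = 1/4;  [z^2] = -17/32.

-17/32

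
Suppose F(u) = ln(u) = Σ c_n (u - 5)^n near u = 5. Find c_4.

-1/2500

F(5) = ln(5)
F′(5) = 1/5
F′′(5) = -1/25
F′′′(5) = 2/125
F^(4)(5) = -6/625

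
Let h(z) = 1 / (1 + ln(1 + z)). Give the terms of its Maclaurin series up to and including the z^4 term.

11*z^4/3 - 7*z^3/3 + 3*z^2/2 - z + 1

Expand as Σ (-1)^k u^k with u equal to the inner function's series.
h(0) = 1
h′(0) = -1
h′′(0) = 3
h′′′(0) = -14
h^(4)(0) = 88
Dividing each by k! gives the coefficients c_0, ..., c_4.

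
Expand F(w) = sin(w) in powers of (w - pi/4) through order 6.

-sqrt(2)*(w - pi/4)^6/1440 + sqrt(2)*(w - pi/4)^5/240 + sqrt(2)*(w - pi/4)^4/48 - sqrt(2)*(w - pi/4)^3/12 - sqrt(2)*(w - pi/4)^2/4 + sqrt(2)*(w - pi/4)/2 + sqrt(2)/2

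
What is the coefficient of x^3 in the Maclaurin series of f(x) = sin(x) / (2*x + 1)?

23/6

Expand 1/(denominator) as a geometric series and multiply by the numerator's series.
So c_3 = f′′′(0)/3! = 23/6.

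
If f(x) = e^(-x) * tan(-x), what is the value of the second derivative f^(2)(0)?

2

Multiply the two series term by term and collect like powers.
The coefficient of x^2 in the expansion is 1, so f′′(0) = 2! * (1) = 2.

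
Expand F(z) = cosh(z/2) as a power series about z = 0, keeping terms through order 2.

z^2/8 + 1

F(0) = 1
F′(0) = 0
F′′(0) = 1/4
Dividing each by k! gives the coefficients c_0, ..., c_2.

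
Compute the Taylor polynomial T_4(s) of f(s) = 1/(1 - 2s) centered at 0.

f(0) = 1
f′(0) = 2
f′′(0) = 8
f′′′(0) = 48
f^(4)(0) = 384

16*s^4 + 8*s^3 + 4*s^2 + 2*s + 1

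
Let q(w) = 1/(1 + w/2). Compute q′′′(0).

-3/4

Apply the Taylor formula c_k = f^(k)(a)/k!.
From the series, [w^3] q = -1/8; multiply by 3! = 6 to get -3/4.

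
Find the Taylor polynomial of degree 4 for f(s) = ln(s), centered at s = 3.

f(3) = ln(3)
f′(3) = 1/3
f′′(3) = -1/9
f′′′(3) = 2/27
f^(4)(3) = -2/27

-(s - 3)^4/324 + (s - 3)^3/81 - (s - 3)^2/18 + (s - 3)/3 + ln(3)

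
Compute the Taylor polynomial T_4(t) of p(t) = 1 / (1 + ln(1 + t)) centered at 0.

11*t^4/3 - 7*t^3/3 + 3*t^2/2 - t + 1

Use the geometric series for the reciprocal, then substitute.
p(0) = 1
p′(0) = -1
p′′(0) = 3
p′′′(0) = -14
p^(4)(0) = 88
Then c_k = p^(k)(0)/k! gives each Taylor coefficient.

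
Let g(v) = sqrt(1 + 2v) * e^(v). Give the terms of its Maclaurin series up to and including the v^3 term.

2*v^3/3 + v^2 + 2*v + 1

Write out both Maclaurin series and multiply, keeping only the needed powers.
g(0) = 1
g′(0) = 2
g′′(0) = 2
g′′′(0) = 4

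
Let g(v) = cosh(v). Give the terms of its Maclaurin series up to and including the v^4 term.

v^4/24 + v^2/2 + 1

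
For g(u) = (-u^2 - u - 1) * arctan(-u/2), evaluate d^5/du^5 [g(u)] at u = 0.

-17/4

Shift and add copies of the series according to the polynomial's terms.
The coefficient of u^5 in the expansion is -17/480, so g^(5)(0) = 5! * (-17/480) = -17/4.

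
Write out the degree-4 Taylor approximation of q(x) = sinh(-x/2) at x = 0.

-x^3/48 - x/2

q(0) = 0
q′(0) = -1/2
q′′(0) = 0
q′′′(0) = -1/8
q^(4)(0) = 0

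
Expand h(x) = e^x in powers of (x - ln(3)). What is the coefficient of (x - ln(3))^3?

Compute the successive derivatives at the expansion point and divide by k!.
h(ln(3)) = 3
h′(ln(3)) = 3
h′′(ln(3)) = 3
h′′′(ln(3)) = 3
So c_3 = h′′′(ln(3))/3! = 1/2.

1/2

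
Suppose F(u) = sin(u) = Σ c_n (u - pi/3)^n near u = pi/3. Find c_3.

-1/12

F(pi/3) = sqrt(3)/2
F′(pi/3) = 1/2
F′′(pi/3) = -sqrt(3)/2
F′′′(pi/3) = -1/2
Then c_k = F^(k)(pi/3)/k! gives each Taylor coefficient.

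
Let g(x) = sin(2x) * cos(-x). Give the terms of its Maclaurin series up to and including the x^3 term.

Write out both Maclaurin series and multiply, keeping only the needed powers.
g(0) = 0
g′(0) = 2
g′′(0) = 0
g′′′(0) = -14

-7*x^3/3 + 2*x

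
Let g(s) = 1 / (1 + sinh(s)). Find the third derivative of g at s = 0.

Expand as Σ (-1)^k u^k with u equal to the inner function's series.
The coefficient of s^3 in the expansion is -7/6, so g′′′(0) = 3! * (-7/6) = -7.

-7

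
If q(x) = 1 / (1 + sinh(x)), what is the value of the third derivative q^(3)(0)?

Write 1/(1+u) = 1 - u + u^2 - u^3 + ... and substitute the series for u.
From the series, [x^3] q = -7/6; multiply by 3! = 6 to get -7.

-7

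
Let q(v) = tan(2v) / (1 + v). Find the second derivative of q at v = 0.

Expand each factor separately, then convolve coefficients.
From the series, [v^2] q = -2; multiply by 2! = 2 to get -4.

-4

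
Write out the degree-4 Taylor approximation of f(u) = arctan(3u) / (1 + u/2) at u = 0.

Expand each factor separately, then convolve coefficients.
f(0) = 0
f′(0) = 3
f′′(0) = -3
f′′′(0) = -99/2
f^(4)(0) = 99
Dividing each by k! gives the coefficients c_0, ..., c_4.

33*u^4/8 - 33*u^3/4 - 3*u^2/2 + 3*u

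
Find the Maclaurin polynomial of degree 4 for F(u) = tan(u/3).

u^3/81 + u/3

F(0) = 0
F′(0) = 1/3
F′′(0) = 0
F′′′(0) = 2/27
F^(4)(0) = 0
Dividing each by k! gives the coefficients c_0, ..., c_4.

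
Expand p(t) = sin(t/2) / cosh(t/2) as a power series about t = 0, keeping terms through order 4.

-t^3/12 + t/2

Divide the numerator series by the denominator series (power-series long division).
p(0) = 0
p′(0) = 1/2
p′′(0) = 0
p′′′(0) = -1/2
p^(4)(0) = 0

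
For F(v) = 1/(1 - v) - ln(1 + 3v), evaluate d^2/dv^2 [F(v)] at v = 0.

Combine the two series term by term.
From the series, [v^2] F = 11/2; multiply by 2! = 2 to get 11.

11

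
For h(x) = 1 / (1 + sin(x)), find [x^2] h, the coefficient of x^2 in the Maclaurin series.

1

Use the geometric series for the reciprocal, then substitute.
h(0) = 1
h′(0) = -1
h′′(0) = 2
So c_2 = h′′(0)/2! = 1.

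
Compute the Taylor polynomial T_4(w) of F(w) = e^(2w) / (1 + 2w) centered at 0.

Write out both Maclaurin series and multiply, keeping only the needed powers.
F(0) = 1
F′(0) = 0
F′′(0) = 4
F′′′(0) = -16
F^(4)(0) = 144

6*w^4 - 8*w^3/3 + 2*w^2 + 1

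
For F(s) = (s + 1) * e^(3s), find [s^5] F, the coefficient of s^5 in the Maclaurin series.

Shift and add copies of the series according to the polynomial's terms.
F(0) = 1
F′(0) = 4
F′′(0) = 15
F′′′(0) = 54
F^(4)(0) = 189
F^(5)(0) = 648
So c_5 = F^(5)(0)/5! = 27/5.

27/5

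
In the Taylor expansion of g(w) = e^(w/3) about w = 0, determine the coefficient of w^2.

c_2 = g′′(0)/2! = 1/18.

1/18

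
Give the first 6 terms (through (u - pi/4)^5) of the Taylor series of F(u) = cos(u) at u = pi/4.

Differentiate repeatedly and evaluate at the center.
F(pi/4) = sqrt(2)/2
F′(pi/4) = -sqrt(2)/2
F′′(pi/4) = -sqrt(2)/2
F′′′(pi/4) = sqrt(2)/2
F^(4)(pi/4) = sqrt(2)/2
F^(5)(pi/4) = -sqrt(2)/2
Dividing each by k! gives the coefficients c_0, ..., c_5.

-sqrt(2)*(u - pi/4)^5/240 + sqrt(2)*(u - pi/4)^4/48 + sqrt(2)*(u - pi/4)^3/12 - sqrt(2)*(u - pi/4)^2/4 - sqrt(2)*(u - pi/4)/2 + sqrt(2)/2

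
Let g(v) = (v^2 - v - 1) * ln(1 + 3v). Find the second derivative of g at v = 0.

Shift and add copies of the series according to the polynomial's terms.
The coefficient of v^2 in the expansion is 3/2, so g′′(0) = 2! * (3/2) = 3.

3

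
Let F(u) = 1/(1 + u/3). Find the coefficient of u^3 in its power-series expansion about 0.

Apply the Taylor formula c_k = f^(k)(a)/k!.
So c_3 = F′′′(0)/3! = -1/27.

-1/27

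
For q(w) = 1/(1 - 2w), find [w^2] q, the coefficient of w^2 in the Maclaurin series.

4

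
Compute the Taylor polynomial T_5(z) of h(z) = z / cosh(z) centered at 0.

Invert the denominator's series and multiply.

5*z^5/24 - z^3/2 + z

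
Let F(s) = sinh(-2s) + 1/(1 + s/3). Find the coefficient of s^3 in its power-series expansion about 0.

-37/27

Expand each term separately and add.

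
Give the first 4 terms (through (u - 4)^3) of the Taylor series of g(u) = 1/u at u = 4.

-(u - 4)^3/256 + (u - 4)^2/64 - (u - 4)/16 + 1/4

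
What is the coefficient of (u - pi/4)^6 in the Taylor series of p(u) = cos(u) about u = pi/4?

-sqrt(2)/1440

Use the known series and substitute for the argument.
p(pi/4) = sqrt(2)/2
p′(pi/4) = -sqrt(2)/2
p′′(pi/4) = -sqrt(2)/2
p′′′(pi/4) = sqrt(2)/2
p^(4)(pi/4) = sqrt(2)/2
p^(5)(pi/4) = -sqrt(2)/2
p^(6)(pi/4) = -sqrt(2)/2
So c_6 = p^(6)(pi/4)/6! = -sqrt(2)/1440.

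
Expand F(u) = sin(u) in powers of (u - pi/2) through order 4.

(u - pi/2)^4/24 - (u - pi/2)^2/2 + 1

Differentiate repeatedly and evaluate at the center.
F(pi/2) = 1
F′(pi/2) = 0
F′′(pi/2) = -1
F′′′(pi/2) = 0
F^(4)(pi/2) = 1
The Taylor polynomial is Σ F^(k)(pi/2)/k! · (u - pi/2)^k.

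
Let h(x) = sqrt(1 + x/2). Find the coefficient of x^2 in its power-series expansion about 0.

-1/32

h(0) = 1
h′(0) = 1/4
h′′(0) = -1/16
The Taylor polynomial is Σ h^(k)(0)/k! · x^k.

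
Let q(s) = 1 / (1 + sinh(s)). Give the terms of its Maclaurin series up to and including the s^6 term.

Write 1/(1+u) = 1 - u + u^2 - u^3 + ... and substitute the series for u.
[s^0] = 1;  [s^1] = -1;  [s^2] = 1;  [s^3] = -7/6;  [s^4] = 4/3;  [s^5] = -181/120;  [s^6] = 77/45.

77*s^6/45 - 181*s^5/120 + 4*s^4/3 - 7*s^3/6 + s^2 - s + 1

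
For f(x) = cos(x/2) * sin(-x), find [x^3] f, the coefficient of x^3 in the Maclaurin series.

Take the Cauchy product of the two expansions.
So c_3 = f′′′(0)/3! = 7/24.

7/24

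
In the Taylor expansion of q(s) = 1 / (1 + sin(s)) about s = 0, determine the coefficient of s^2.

Expand as Σ (-1)^k u^k with u equal to the inner function's series.
q(0) = 1
q′(0) = -1
q′′(0) = 2

1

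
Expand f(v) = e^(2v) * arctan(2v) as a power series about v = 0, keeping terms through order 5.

Write out both Maclaurin series and multiply, keeping only the needed powers.
f(0) = 0
f′(0) = 2
f′′(0) = 8
f′′′(0) = 8
f^(4)(0) = -64
f^(5)(0) = 288
Then c_k = f^(k)(0)/k! gives each Taylor coefficient.

12*v^5/5 - 8*v^4/3 + 4*v^3/3 + 4*v^2 + 2*v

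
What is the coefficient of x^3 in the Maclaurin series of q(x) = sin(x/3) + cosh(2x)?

Add the two expansions coefficient-wise.

-1/162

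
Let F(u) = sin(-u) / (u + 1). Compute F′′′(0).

Expand 1/(denominator) as a geometric series and multiply by the numerator's series.
From the series, [u^3] F = -5/6; multiply by 3! = 6 to get -5.

-5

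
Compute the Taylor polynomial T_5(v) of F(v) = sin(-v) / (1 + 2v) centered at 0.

-1841*v^5/120 + 23*v^4/3 - 23*v^3/6 + 2*v^2 - v

Take the Cauchy product of the two expansions.
F(0) = 0
F′(0) = -1
F′′(0) = 4
F′′′(0) = -23
F^(4)(0) = 184
F^(5)(0) = -1841
Then c_k = F^(k)(0)/k! gives each Taylor coefficient.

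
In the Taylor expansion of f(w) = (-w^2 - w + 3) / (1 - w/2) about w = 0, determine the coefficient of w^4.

Distribute the polynomial across the series and collect like powers.
[w^0] = 3;  [w^1] = 1/2;  [w^2] = -3/4;  [w^3] = -3/8;  [w^4] = -3/16.

-3/16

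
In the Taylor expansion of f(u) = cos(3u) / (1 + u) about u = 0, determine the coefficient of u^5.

1/8

Multiply the two series term by term and collect like powers.
f(0) = 1
f′(0) = -1
f′′(0) = -7
f′′′(0) = 21
f^(4)(0) = -3
f^(5)(0) = 15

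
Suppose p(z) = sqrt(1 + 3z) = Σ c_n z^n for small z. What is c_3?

27/16

Compute the successive derivatives at the expansion point and divide by k!.
p(0) = 1
p′(0) = 3/2
p′′(0) = -9/4
p′′′(0) = 81/8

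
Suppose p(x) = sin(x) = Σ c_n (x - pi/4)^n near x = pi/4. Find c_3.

Differentiate repeatedly and evaluate at the center.
p(pi/4) = sqrt(2)/2
p′(pi/4) = sqrt(2)/2
p′′(pi/4) = -sqrt(2)/2
p′′′(pi/4) = -sqrt(2)/2
So c_3 = p′′′(pi/4)/3! = -sqrt(2)/12.

-sqrt(2)/12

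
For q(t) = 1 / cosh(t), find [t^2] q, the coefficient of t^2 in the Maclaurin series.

Invert the denominator's series and multiply.

-1/2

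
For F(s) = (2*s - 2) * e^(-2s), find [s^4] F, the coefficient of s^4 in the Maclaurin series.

-4

Shift and add copies of the series according to the polynomial's terms.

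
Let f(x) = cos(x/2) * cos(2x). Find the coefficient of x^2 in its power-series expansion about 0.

Write out both Maclaurin series and multiply, keeping only the needed powers.
f(0) = 1
f′(0) = 0
f′′(0) = -17/4
So c_2 = f′′(0)/2! = -17/8.

-17/8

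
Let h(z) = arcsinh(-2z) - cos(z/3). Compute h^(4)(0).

-1/81

Expand each term separately and add.
From the series, [z^4] h = -1/1944; multiply by 4! = 24 to get -1/81.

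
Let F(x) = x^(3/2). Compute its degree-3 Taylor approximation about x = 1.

-(x - 1)^3/16 + 3*(x - 1)^2/8 + 3*(x - 1)/2 + 1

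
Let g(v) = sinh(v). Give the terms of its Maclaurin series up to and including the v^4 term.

v^3/6 + v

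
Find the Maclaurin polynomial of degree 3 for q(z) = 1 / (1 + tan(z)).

-4*z^3/3 + z^2 - z + 1

Use the geometric series for the reciprocal, then substitute.
q(0) = 1
q′(0) = -1
q′′(0) = 2
q′′′(0) = -8
Dividing each by k! gives the coefficients c_0, ..., c_3.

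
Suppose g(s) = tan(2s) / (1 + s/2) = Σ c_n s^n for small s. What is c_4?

-19/12

Multiply the two series term by term and collect like powers.
So c_4 = g^(4)(0)/4! = -19/12.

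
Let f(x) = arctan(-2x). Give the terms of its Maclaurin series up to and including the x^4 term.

8*x^3/3 - 2*x

f(0) = 0
f′(0) = -2
f′′(0) = 0
f′′′(0) = 16
f^(4)(0) = 0
The Taylor polynomial is Σ f^(k)(0)/k! · x^k.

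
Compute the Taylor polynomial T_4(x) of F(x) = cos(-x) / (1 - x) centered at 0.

Expand each factor separately, then convolve coefficients.

13*x^4/24 + x^3/2 + x^2/2 + x + 1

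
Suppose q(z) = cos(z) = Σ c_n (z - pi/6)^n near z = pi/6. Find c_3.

1/12

q(pi/6) = sqrt(3)/2
q′(pi/6) = -1/2
q′′(pi/6) = -sqrt(3)/2
q′′′(pi/6) = 1/2
Then c_k = q^(k)(pi/6)/k! gives each Taylor coefficient.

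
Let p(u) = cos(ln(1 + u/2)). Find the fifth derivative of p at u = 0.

5/4

Compose series: expand the inner function first, then feed it into the outer expansion.
From the series, [u^5] p = 1/96; multiply by 5! = 120 to get 5/4.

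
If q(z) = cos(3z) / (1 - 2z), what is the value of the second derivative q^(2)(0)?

Write out both Maclaurin series and multiply, keeping only the needed powers.
From the series, [z^2] q = -1/2; multiply by 2! = 2 to get -1.

-1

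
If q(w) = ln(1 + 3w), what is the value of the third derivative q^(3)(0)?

54

The coefficient of w^3 in the expansion is 9, so q′′′(0) = 3! * (9) = 54.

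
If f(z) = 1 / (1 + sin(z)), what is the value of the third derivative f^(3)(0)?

Use the geometric series for the reciprocal, then substitute.
The coefficient of z^3 in the expansion is -5/6, so f′′′(0) = 3! * (-5/6) = -5.

-5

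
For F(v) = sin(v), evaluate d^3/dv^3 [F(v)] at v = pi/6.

-sqrt(3)/2

From the series, [(v - pi/6)^3] F = -sqrt(3)/12; multiply by 3! = 6 to get -sqrt(3)/2.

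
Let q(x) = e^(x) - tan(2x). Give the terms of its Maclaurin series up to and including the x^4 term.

x^4/24 - 5*x^3/2 + x^2/2 - x + 1

Expand each term separately and add.
[x^0] = 1;  [x^1] = -1;  [x^2] = 1/2;  [x^3] = -5/2;  [x^4] = 1/24.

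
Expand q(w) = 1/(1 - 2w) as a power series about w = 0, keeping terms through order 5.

32*w^5 + 16*w^4 + 8*w^3 + 4*w^2 + 2*w + 1

[w^0] = 1;  [w^1] = 2;  [w^2] = 4;  [w^3] = 8;  [w^4] = 16;  [w^5] = 32.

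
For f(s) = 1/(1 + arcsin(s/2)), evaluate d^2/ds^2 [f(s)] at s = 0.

1/2

Substitute the inner expansion into the outer series and collect powers.
The coefficient of s^2 in the expansion is 1/4, so f′′(0) = 2! * (1/4) = 1/2.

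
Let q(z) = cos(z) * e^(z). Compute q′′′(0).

-2

Take the Cauchy product of the two expansions.
The coefficient of z^3 in the expansion is -1/3, so q′′′(0) = 3! * (-1/3) = -2.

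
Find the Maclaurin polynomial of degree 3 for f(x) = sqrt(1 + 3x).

Use the known series and substitute for the argument.

27*x^3/16 - 9*x^2/8 + 3*x/2 + 1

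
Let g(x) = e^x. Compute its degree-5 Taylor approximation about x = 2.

(x - 2)^5*e^(2)/120 + (x - 2)^4*e^(2)/24 + (x - 2)^3*e^(2)/6 + (x - 2)^2*e^(2)/2 + (x - 2)*e^(2) + e^(2)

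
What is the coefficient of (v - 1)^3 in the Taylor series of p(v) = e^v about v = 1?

e/6

Differentiate repeatedly and evaluate at the center.
[(v - 1)^0] = e;  [(v - 1)^1] = e;  [(v - 1)^2] = e/2;  [(v - 1)^3] = e/6.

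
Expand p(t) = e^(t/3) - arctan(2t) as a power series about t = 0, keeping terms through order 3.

433*t^3/162 + t^2/18 - 5*t/3 + 1

Combine the two series term by term.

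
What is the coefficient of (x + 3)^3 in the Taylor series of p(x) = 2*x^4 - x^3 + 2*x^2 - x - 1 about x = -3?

p(-3) = 209
p′(-3) = -256
p′′(-3) = 238
p′′′(-3) = -150
Dividing each by k! gives the coefficients c_0, ..., c_3.

-25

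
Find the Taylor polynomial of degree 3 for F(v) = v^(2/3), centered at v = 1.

[(v - 1)^0] = 1;  [(v - 1)^1] = 2/3;  [(v - 1)^2] = -1/9;  [(v - 1)^3] = 4/81.

4*(v - 1)^3/81 - (v - 1)^2/9 + 2*(v - 1)/3 + 1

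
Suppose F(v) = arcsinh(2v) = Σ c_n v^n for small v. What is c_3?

-4/3

F(0) = 0
F′(0) = 2
F′′(0) = 0
F′′′(0) = -8
Then c_k = F^(k)(0)/k! gives each Taylor coefficient.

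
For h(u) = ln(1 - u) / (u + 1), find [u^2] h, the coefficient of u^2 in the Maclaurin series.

Use 1/(1 - r) = Σ r^k on the denominator, then take the Cauchy product.
h(0) = 0
h′(0) = -1
h′′(0) = 1
Then c_k = h^(k)(0)/k! gives each Taylor coefficient.

1/2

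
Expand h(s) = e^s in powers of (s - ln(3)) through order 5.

(s - ln(3))^5/40 + (s - ln(3))^4/8 + (s - ln(3))^3/2 + 3*(s - ln(3))^2/2 + 3*(s - ln(3)) + 3

Compute the successive derivatives at the expansion point and divide by k!.
[(s - ln(3))^0] = 3;  [(s - ln(3))^1] = 3;  [(s - ln(3))^2] = 3/2;  [(s - ln(3))^3] = 1/2;  [(s - ln(3))^4] = 1/8;  [(s - ln(3))^5] = 1/40.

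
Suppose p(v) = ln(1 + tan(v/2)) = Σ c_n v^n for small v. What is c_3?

1/12

Let u equal the inner series; expand the outer function in u and truncate.
p(0) = 0
p′(0) = 1/2
p′′(0) = -1/4
p′′′(0) = 1/2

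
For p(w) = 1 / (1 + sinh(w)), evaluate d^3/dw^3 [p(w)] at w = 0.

-7

Expand as Σ (-1)^k u^k with u equal to the inner function's series.
From the series, [w^3] p = -7/6; multiply by 3! = 6 to get -7.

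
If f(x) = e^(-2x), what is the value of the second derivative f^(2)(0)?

4

The coefficient of x^2 in the expansion is 2, so f′′(0) = 2! * (2) = 4.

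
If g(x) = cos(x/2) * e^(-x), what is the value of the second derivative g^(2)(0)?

Write out both Maclaurin series and multiply, keeping only the needed powers.
The coefficient of x^2 in the expansion is 3/8, so g′′(0) = 2! * (3/8) = 3/4.

3/4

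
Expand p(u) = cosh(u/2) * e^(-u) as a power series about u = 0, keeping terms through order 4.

41*u^4/384 - 7*u^3/24 + 5*u^2/8 - u + 1

Take the Cauchy product of the two expansions.
p(0) = 1
p′(0) = -1
p′′(0) = 5/4
p′′′(0) = -7/4
p^(4)(0) = 41/16
Then c_k = p^(k)(0)/k! gives each Taylor coefficient.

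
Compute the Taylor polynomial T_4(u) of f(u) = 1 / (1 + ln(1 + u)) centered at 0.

11*u^4/3 - 7*u^3/3 + 3*u^2/2 - u + 1

Use the geometric series for the reciprocal, then substitute.
f(0) = 1
f′(0) = -1
f′′(0) = 3
f′′′(0) = -14
f^(4)(0) = 88
Dividing each by k! gives the coefficients c_0, ..., c_4.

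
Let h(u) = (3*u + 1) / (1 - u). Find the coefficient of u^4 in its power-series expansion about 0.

Shift and add copies of the series according to the polynomial's terms.
h(0) = 1
h′(0) = 4
h′′(0) = 8
h′′′(0) = 24
h^(4)(0) = 96
So c_4 = h^(4)(0)/4! = 4.

4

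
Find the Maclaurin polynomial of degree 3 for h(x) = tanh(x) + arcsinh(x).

-x^3/2 + 2*x

Combine the two series term by term.
h(0) = 0
h′(0) = 2
h′′(0) = 0
h′′′(0) = -3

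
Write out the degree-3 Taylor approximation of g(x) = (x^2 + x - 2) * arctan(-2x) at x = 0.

Shift and add copies of the series according to the polynomial's terms.
g(0) = 0
g′(0) = 4
g′′(0) = -4
g′′′(0) = -44

-22*x^3/3 - 2*x^2 + 4*x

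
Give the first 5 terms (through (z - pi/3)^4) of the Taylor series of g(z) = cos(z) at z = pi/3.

(z - pi/3)^4/48 + sqrt(3)*(z - pi/3)^3/12 - (z - pi/3)^2/4 - sqrt(3)*(z - pi/3)/2 + 1/2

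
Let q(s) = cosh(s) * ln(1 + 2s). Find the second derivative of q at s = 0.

-4

Take the Cauchy product of the two expansions.
The coefficient of s^2 in the expansion is -2, so q′′(0) = 2! * (-2) = -4.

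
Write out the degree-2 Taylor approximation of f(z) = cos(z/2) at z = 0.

1 - z^2/8

Apply the Taylor formula c_k = f^(k)(a)/k!.
f(0) = 1
f′(0) = 0
f′′(0) = -1/4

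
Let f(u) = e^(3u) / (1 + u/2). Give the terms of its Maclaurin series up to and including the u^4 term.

31*u^4/16 + 23*u^3/8 + 13*u^2/4 + 5*u/2 + 1

Write out both Maclaurin series and multiply, keeping only the needed powers.
f(0) = 1
f′(0) = 5/2
f′′(0) = 13/2
f′′′(0) = 69/4
f^(4)(0) = 93/2
Dividing each by k! gives the coefficients c_0, ..., c_4.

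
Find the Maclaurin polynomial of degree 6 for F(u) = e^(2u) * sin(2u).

Take the Cauchy product of the two expansions.

-32*u^6/45 - 16*u^5/15 + 8*u^3/3 + 4*u^2 + 2*u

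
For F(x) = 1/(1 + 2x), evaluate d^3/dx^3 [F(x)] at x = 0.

From the series, [x^3] F = -8; multiply by 3! = 6 to get -48.

-48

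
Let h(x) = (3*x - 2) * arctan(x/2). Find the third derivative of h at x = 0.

1/2

Distribute the polynomial across the series and collect like powers.
The coefficient of x^3 in the expansion is 1/12, so h′′′(0) = 3! * (1/12) = 1/2.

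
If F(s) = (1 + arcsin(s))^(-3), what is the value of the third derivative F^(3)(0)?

-63

Let u equal the inner series; expand the outer function in u and truncate.
The coefficient of s^3 in the expansion is -21/2, so F′′′(0) = 3! * (-21/2) = -63.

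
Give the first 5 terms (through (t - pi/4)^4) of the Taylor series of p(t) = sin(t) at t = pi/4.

sqrt(2)*(t - pi/4)^4/48 - sqrt(2)*(t - pi/4)^3/12 - sqrt(2)*(t - pi/4)^2/4 + sqrt(2)*(t - pi/4)/2 + sqrt(2)/2

Compute the successive derivatives at the expansion point and divide by k!.
p(pi/4) = sqrt(2)/2
p′(pi/4) = sqrt(2)/2
p′′(pi/4) = -sqrt(2)/2
p′′′(pi/4) = -sqrt(2)/2
p^(4)(pi/4) = sqrt(2)/2
The Taylor polynomial is Σ p^(k)(pi/4)/k! · (t - pi/4)^k.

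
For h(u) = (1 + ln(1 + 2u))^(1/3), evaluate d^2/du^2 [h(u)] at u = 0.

-20/9

Compose series: expand the inner function first, then feed it into the outer expansion.
The coefficient of u^2 in the expansion is -10/9, so h′′(0) = 2! * (-10/9) = -20/9.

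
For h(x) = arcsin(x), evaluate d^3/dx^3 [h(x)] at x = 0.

Use the known series and substitute for the argument.
From the series, [x^3] h = 1/6; multiply by 3! = 6 to get 1.

1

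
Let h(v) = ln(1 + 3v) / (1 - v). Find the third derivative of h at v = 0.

Multiply the two series term by term and collect like powers.
From the series, [v^3] h = 15/2; multiply by 3! = 6 to get 45.

45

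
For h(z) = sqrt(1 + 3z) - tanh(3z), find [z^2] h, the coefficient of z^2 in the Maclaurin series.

-9/8

Expand each term separately and add.
[z^0] = 1;  [z^1] = -3/2;  [z^2] = -9/8.
So c_2 = h′′(0)/2! = -9/8.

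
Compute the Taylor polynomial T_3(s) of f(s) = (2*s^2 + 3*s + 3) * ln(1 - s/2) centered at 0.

Shift and add copies of the series according to the polynomial's terms.
[s^0] = 0;  [s^1] = -3/2;  [s^2] = -15/8;  [s^3] = -3/2.

-3*s^3/2 - 15*s^2/8 - 3*s/2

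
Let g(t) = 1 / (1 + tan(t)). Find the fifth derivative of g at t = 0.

-256

Expand as Σ (-1)^k u^k with u equal to the inner function's series.
The coefficient of t^5 in the expansion is -32/15, so g^(5)(0) = 5! * (-32/15) = -256.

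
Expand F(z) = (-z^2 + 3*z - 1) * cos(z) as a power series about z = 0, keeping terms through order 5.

z^5/8 + 11*z^4/24 - 3*z^3/2 - z^2/2 + 3*z - 1

Multiply each power in the prefactor through the base expansion.
F(0) = -1
F′(0) = 3
F′′(0) = -1
F′′′(0) = -9
F^(4)(0) = 11
F^(5)(0) = 15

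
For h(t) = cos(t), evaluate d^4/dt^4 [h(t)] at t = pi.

From the series, [(t - pi)^4] h = -1/24; multiply by 4! = 24 to get -1.

-1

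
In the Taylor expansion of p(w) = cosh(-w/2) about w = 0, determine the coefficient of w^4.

1/384

c_4 = p^(4)(0)/4! = 1/384.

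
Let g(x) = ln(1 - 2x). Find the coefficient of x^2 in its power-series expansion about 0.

-2

g(0) = 0
g′(0) = -2
g′′(0) = -4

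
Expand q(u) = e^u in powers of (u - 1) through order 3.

Use the known series and substitute for the argument.
q(1) = e
q′(1) = e
q′′(1) = e
q′′′(1) = e

e*(u - 1)^3/6 + e*(u - 1)^2/2 + e*(u - 1) + e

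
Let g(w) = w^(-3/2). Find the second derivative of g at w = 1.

15/4

The coefficient of (w - 1)^2 in the expansion is 15/8, so g′′(1) = 2! * (15/8) = 15/4.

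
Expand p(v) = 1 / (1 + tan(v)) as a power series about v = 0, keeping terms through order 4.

5*v^4/3 - 4*v^3/3 + v^2 - v + 1

Write 1/(1+u) = 1 - u + u^2 - u^3 + ... and substitute the series for u.
p(0) = 1
p′(0) = -1
p′′(0) = 2
p′′′(0) = -8
p^(4)(0) = 40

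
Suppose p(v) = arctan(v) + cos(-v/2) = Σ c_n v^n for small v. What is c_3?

-1/3

Combine the two series term by term.
p(0) = 1
p′(0) = 1
p′′(0) = -1/4
p′′′(0) = -2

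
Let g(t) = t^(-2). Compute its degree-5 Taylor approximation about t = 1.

g(1) = 1
g′(1) = -2
g′′(1) = 6
g′′′(1) = -24
g^(4)(1) = 120
g^(5)(1) = -720
Dividing each by k! gives the coefficients c_0, ..., c_5.

-6*(t - 1)^5 + 5*(t - 1)^4 - 4*(t - 1)^3 + 3*(t - 1)^2 - 2*(t - 1) + 1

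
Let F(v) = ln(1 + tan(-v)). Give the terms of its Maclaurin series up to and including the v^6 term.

-31*v^6/45 - 2*v^5/3 - 7*v^4/12 - 2*v^3/3 - v^2/2 - v

Compose series: expand the inner function first, then feed it into the outer expansion.
F(0) = 0
F′(0) = -1
F′′(0) = -1
F′′′(0) = -4
F^(4)(0) = -14
F^(5)(0) = -80
F^(6)(0) = -496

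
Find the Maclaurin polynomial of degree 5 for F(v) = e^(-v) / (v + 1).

-163*v^5/60 + 65*v^4/24 - 8*v^3/3 + 5*v^2/2 - 2*v + 1

Multiply the numerator's expansion by the denominator's geometric series.
F(0) = 1
F′(0) = -2
F′′(0) = 5
F′′′(0) = -16
F^(4)(0) = 65
F^(5)(0) = -326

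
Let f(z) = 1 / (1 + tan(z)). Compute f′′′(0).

Use the geometric series for the reciprocal, then substitute.
From the series, [z^3] f = -4/3; multiply by 3! = 6 to get -8.

-8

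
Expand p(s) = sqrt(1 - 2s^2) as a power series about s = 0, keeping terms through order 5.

-s^4/2 - s^2 + 1

Use the known series and substitute for the argument.
p(0) = 1
p′(0) = 0
p′′(0) = -2
p′′′(0) = 0
p^(4)(0) = -12
p^(5)(0) = 0
Dividing each by k! gives the coefficients c_0, ..., c_5.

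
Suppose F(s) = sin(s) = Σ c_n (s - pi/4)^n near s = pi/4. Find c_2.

-sqrt(2)/4

F(pi/4) = sqrt(2)/2
F′(pi/4) = sqrt(2)/2
F′′(pi/4) = -sqrt(2)/2
Then c_k = F^(k)(pi/4)/k! gives each Taylor coefficient.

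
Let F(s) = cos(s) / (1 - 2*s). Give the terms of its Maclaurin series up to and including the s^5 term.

Use 1/(1 - r) = Σ r^k on the denominator, then take the Cauchy product.
[s^0] = 1;  [s^1] = 2;  [s^2] = 7/2;  [s^3] = 7;  [s^4] = 337/24;  [s^5] = 337/12.

337*s^5/12 + 337*s^4/24 + 7*s^3 + 7*s^2/2 + 2*s + 1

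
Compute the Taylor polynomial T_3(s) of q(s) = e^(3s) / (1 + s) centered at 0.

Expand each factor separately, then convolve coefficients.
[s^0] = 1;  [s^1] = 2;  [s^2] = 5/2;  [s^3] = 2.

2*s^3 + 5*s^2/2 + 2*s + 1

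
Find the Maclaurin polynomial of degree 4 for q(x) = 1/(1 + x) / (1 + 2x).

31*x^4 - 15*x^3 + 7*x^2 - 3*x + 1

Write out both Maclaurin series and multiply, keeping only the needed powers.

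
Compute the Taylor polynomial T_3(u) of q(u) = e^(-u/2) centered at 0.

-u^3/48 + u^2/8 - u/2 + 1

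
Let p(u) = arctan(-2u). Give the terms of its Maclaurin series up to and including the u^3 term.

8*u^3/3 - 2*u

p(0) = 0
p′(0) = -2
p′′(0) = 0
p′′′(0) = 16
The Taylor polynomial is Σ p^(k)(0)/k! · u^k.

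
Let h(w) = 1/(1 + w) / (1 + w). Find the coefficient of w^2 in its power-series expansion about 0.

3

Take the Cauchy product of the two expansions.
h(0) = 1
h′(0) = -2
h′′(0) = 6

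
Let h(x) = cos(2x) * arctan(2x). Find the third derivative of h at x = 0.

-40

Multiply the two series term by term and collect like powers.
The coefficient of x^3 in the expansion is -20/3, so h′′′(0) = 3! * (-20/3) = -40.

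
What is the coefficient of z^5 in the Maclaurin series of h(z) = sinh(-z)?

-1/120

h(0) = 0
h′(0) = -1
h′′(0) = 0
h′′′(0) = -1
h^(4)(0) = 0
h^(5)(0) = -1
So c_5 = h^(5)(0)/5! = -1/120.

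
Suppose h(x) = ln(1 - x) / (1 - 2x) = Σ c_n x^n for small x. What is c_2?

-5/2

Multiply the two series term by term and collect like powers.
h(0) = 0
h′(0) = -1
h′′(0) = -5
So c_2 = h′′(0)/2! = -5/2.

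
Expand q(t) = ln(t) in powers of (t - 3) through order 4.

q(3) = ln(3)
q′(3) = 1/3
q′′(3) = -1/9
q′′′(3) = 2/27
q^(4)(3) = -2/27

-(t - 3)^4/324 + (t - 3)^3/81 - (t - 3)^2/18 + (t - 3)/3 + ln(3)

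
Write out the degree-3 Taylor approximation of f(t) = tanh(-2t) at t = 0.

8*t^3/3 - 2*t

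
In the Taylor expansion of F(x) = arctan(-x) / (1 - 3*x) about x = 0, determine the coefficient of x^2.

-3

Expand 1/(denominator) as a geometric series and multiply by the numerator's series.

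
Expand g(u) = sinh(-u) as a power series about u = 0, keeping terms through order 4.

-u^3/6 - u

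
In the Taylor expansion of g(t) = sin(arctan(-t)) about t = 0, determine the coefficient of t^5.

-3/8

Substitute the inner expansion into the outer series and collect powers.
g(0) = 0
g′(0) = -1
g′′(0) = 0
g′′′(0) = 3
g^(4)(0) = 0
g^(5)(0) = -45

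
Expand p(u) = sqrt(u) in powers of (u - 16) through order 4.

p(16) = 4
p′(16) = 1/8
p′′(16) = -1/256
p′′′(16) = 3/8192
p^(4)(16) = -15/262144

-5*(u - 16)^4/2097152 + (u - 16)^3/16384 - (u - 16)^2/512 + (u - 16)/8 + 4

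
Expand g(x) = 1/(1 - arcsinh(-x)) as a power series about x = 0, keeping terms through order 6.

23*x^6/45 - 23*x^5/40 + 2*x^4/3 - 5*x^3/6 + x^2 - x + 1

Compose series: expand the inner function first, then feed it into the outer expansion.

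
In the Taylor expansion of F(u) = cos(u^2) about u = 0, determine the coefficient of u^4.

F(0) = 1
F′(0) = 0
F′′(0) = 0
F′′′(0) = 0
F^(4)(0) = -12
So c_4 = F^(4)(0)/4! = -1/2.

-1/2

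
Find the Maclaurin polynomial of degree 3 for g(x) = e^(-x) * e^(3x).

4*x^3/3 + 2*x^2 + 2*x + 1

Expand each factor separately, then convolve coefficients.
[x^0] = 1;  [x^1] = 2;  [x^2] = 2;  [x^3] = 4/3.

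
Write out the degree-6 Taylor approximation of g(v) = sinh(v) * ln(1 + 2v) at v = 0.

Take the Cauchy product of the two expansions.

247*v^6/36 - 13*v^5/3 + 3*v^4 - 2*v^3 + 2*v^2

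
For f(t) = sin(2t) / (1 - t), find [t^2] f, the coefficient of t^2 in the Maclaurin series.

Expand each factor separately, then convolve coefficients.
f(0) = 0
f′(0) = 2
f′′(0) = 4

2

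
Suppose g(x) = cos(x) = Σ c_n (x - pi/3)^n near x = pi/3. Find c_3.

sqrt(3)/12

[(x - pi/3)^0] = 1/2;  [(x - pi/3)^1] = -sqrt(3)/2;  [(x - pi/3)^2] = -1/4;  [(x - pi/3)^3] = sqrt(3)/12.
So c_3 = g′′′(pi/3)/3! = sqrt(3)/12.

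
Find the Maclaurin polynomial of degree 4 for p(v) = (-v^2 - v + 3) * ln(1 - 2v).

Distribute the polynomial across the series and collect like powers.
p(0) = 0
p′(0) = -6
p′′(0) = -8
p′′′(0) = -24
p^(4)(0) = -176
Dividing each by k! gives the coefficients c_0, ..., c_4.

-22*v^4/3 - 4*v^3 - 4*v^2 - 6*v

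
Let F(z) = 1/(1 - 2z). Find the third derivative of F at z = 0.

Compute the successive derivatives at the expansion point and divide by k!.
From the series, [z^3] F = 8; multiply by 3! = 6 to get 48.

48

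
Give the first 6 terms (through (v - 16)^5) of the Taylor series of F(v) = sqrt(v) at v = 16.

Compute the successive derivatives at the expansion point and divide by k!.
F(16) = 4
F′(16) = 1/8
F′′(16) = -1/256
F′′′(16) = 3/8192
F^(4)(16) = -15/262144
F^(5)(16) = 105/8388608
Then c_k = F^(k)(16)/k! gives each Taylor coefficient.

7*(v - 16)^5/67108864 - 5*(v - 16)^4/2097152 + (v - 16)^3/16384 - (v - 16)^2/512 + (v - 16)/8 + 4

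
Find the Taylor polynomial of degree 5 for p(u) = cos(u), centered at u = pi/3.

Compute the successive derivatives at the expansion point and divide by k!.

-sqrt(3)*(u - pi/3)^5/240 + (u - pi/3)^4/48 + sqrt(3)*(u - pi/3)^3/12 - (u - pi/3)^2/4 - sqrt(3)*(u - pi/3)/2 + 1/2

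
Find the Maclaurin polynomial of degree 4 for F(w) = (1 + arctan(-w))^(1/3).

Compose series: expand the inner function first, then feed it into the outer expansion.
F(0) = 1
F′(0) = -1/3
F′′(0) = -2/9
F′′′(0) = 8/27
F^(4)(0) = 64/81

8*w^4/243 + 4*w^3/81 - w^2/9 - w/3 + 1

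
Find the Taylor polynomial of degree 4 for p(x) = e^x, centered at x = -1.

(x + 1)^4*e^(-1)/24 + (x + 1)^3*e^(-1)/6 + (x + 1)^2*e^(-1)/2 + (x + 1)*e^(-1) + e^(-1)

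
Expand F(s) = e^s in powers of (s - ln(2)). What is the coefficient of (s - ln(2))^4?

1/12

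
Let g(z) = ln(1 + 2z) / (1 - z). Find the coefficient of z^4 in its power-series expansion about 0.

-4/3

Expand 1/(denominator) as a geometric series and multiply by the numerator's series.
g(0) = 0
g′(0) = 2
g′′(0) = 0
g′′′(0) = 16
g^(4)(0) = -32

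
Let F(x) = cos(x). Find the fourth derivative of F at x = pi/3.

From the series, [(x - pi/3)^4] F = 1/48; multiply by 4! = 24 to get 1/2.

1/2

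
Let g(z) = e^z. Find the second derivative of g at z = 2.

From the series, [(z - 2)^2] g = e^(2)/2; multiply by 2! = 2 to get e^(2).

e^(2)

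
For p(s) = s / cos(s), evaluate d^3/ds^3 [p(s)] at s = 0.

3

Write the quotient as an unknown series and match coefficients against numerator = denominator · series.
The coefficient of s^3 in the expansion is 1/2, so p′′′(0) = 3! * (1/2) = 3.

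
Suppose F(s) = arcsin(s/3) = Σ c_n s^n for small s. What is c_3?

1/162

Differentiate repeatedly and evaluate at the center.
F(0) = 0
F′(0) = 1/3
F′′(0) = 0
F′′′(0) = 1/27
So c_3 = F′′′(0)/3! = 1/162.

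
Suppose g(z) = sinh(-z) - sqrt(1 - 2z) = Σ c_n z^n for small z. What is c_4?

Expand each term separately and add.
g(0) = -1
g′(0) = 0
g′′(0) = 1
g′′′(0) = 2
g^(4)(0) = 15

5/8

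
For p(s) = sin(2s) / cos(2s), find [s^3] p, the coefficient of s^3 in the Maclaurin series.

Invert the denominator's series and multiply.
p(0) = 0
p′(0) = 2
p′′(0) = 0
p′′′(0) = 16
So c_3 = p′′′(0)/3! = 8/3.

8/3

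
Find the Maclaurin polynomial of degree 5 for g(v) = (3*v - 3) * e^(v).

Shift and add copies of the series according to the polynomial's terms.

v^5/10 + 3*v^4/8 + v^3 + 3*v^2/2 - 3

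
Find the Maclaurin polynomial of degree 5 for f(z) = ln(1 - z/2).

-z^5/160 - z^4/64 - z^3/24 - z^2/8 - z/2

f(0) = 0
f′(0) = -1/2
f′′(0) = -1/4
f′′′(0) = -1/4
f^(4)(0) = -3/8
f^(5)(0) = -3/4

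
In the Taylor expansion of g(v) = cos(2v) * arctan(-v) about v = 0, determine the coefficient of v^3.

7/3

Multiply the two series term by term and collect like powers.
g(0) = 0
g′(0) = -1
g′′(0) = 0
g′′′(0) = 14
So c_3 = g′′′(0)/3! = 7/3.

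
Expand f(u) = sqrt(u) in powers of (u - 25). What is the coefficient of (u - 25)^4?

Apply the Taylor formula c_k = f^(k)(a)/k!.
f(25) = 5
f′(25) = 1/10
f′′(25) = -1/500
f′′′(25) = 3/25000
f^(4)(25) = -3/250000

-1/2000000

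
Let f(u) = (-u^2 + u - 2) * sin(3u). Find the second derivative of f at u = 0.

6

Shift and add copies of the series according to the polynomial's terms.
From the series, [u^2] f = 3; multiply by 2! = 2 to get 6.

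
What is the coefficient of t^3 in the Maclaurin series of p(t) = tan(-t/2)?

-1/24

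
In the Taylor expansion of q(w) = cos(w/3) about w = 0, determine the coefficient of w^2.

-1/18

q(0) = 1
q′(0) = 0
q′′(0) = -1/9
Then c_k = q^(k)(0)/k! gives each Taylor coefficient.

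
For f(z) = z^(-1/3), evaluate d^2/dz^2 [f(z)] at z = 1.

4/9

From the series, [(z - 1)^2] f = 2/9; multiply by 2! = 2 to get 4/9.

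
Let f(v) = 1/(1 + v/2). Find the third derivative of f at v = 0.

-3/4

From the series, [v^3] f = -1/8; multiply by 3! = 6 to get -3/4.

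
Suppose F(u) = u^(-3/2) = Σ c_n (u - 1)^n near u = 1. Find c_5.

Compute the successive derivatives at the expansion point and divide by k!.
F(1) = 1
F′(1) = -3/2
F′′(1) = 15/4
F′′′(1) = -105/8
F^(4)(1) = 945/16
F^(5)(1) = -10395/32

-693/256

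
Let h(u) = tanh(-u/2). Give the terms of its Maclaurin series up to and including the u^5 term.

-u^5/240 + u^3/24 - u/2

h(0) = 0
h′(0) = -1/2
h′′(0) = 0
h′′′(0) = 1/4
h^(4)(0) = 0
h^(5)(0) = -1/2
Dividing each by k! gives the coefficients c_0, ..., c_5.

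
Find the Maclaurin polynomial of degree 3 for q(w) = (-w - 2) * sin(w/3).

Shift and add copies of the series according to the polynomial's terms.

w^3/81 - w^2/3 - 2*w/3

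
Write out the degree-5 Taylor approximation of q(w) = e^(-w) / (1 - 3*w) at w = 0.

Multiply the numerator's expansion by the denominator's geometric series.
[w^0] = 1;  [w^1] = 2;  [w^2] = 13/2;  [w^3] = 58/3;  [w^4] = 1393/24;  [w^5] = 10447/60.

10447*w^5/60 + 1393*w^4/24 + 58*w^3/3 + 13*w^2/2 + 2*w + 1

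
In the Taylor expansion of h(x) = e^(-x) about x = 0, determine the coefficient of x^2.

1/2

[x^0] = 1;  [x^1] = -1;  [x^2] = 1/2.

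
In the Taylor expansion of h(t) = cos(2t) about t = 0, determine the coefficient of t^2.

Compute the successive derivatives at the expansion point and divide by k!.

-2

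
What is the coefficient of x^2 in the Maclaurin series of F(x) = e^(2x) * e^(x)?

9/2

Write out both Maclaurin series and multiply, keeping only the needed powers.
[x^0] = 1;  [x^1] = 3;  [x^2] = 9/2.
So c_2 = F′′(0)/2! = 9/2.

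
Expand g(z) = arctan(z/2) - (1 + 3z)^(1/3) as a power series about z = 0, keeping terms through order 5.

-3517*z^5/480 + 10*z^4/3 - 41*z^3/24 + z^2 - z/2 - 1

Combine the two series term by term.
g(0) = -1
g′(0) = -1/2
g′′(0) = 2
g′′′(0) = -41/4
g^(4)(0) = 80
g^(5)(0) = -3517/4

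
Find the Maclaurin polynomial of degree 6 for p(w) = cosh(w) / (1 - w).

1111*w^6/720 + 37*w^5/24 + 37*w^4/24 + 3*w^3/2 + 3*w^2/2 + w + 1

Multiply the two series term by term and collect like powers.
[w^0] = 1;  [w^1] = 1;  [w^2] = 3/2;  [w^3] = 3/2;  [w^4] = 37/24;  [w^5] = 37/24;  [w^6] = 1111/720.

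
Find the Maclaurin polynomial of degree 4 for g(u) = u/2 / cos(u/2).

Invert the denominator's series and multiply.
g(0) = 0
g′(0) = 1/2
g′′(0) = 0
g′′′(0) = 3/8
g^(4)(0) = 0
The Taylor polynomial is Σ g^(k)(0)/k! · u^k.

u^3/16 + u/2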